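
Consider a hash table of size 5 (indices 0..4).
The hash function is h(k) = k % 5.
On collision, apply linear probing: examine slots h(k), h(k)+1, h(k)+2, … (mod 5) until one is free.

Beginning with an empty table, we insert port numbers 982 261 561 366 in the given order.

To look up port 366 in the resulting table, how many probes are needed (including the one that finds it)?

982 hashes to 2; slot 2 is free => place at 2.
261 hashes to 1; slot 1 is free => place at 1.
561 hashes to 1; 1,2 taken => place at 3.
366 hashes to 1; 1,2,3 taken => place at 4.
Table: [_, 261, 982, 561, 366]
Lookup 366: h=1, probe 1,2,3,4 → found at 4.

4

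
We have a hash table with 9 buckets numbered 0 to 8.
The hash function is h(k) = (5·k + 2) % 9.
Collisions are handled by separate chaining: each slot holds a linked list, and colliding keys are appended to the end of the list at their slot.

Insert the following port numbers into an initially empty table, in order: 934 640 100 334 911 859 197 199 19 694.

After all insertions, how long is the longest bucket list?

Insert 934: h=1, bucket 1 empty -> new chain.
Insert 640: h=7, bucket 7 empty -> new chain.
Insert 100: h=7, bucket 7 nonempty -> append to chain.
Insert 334: h=7, bucket 7 nonempty -> append to chain.
Insert 911: h=3, bucket 3 empty -> new chain.
Insert 859: h=4, bucket 4 empty -> new chain.
Insert 197: h=6, bucket 6 empty -> new chain.
Insert 199: h=7, bucket 7 nonempty -> append to chain.
Insert 19: h=7, bucket 7 nonempty -> append to chain.
Insert 694: h=7, bucket 7 nonempty -> append to chain.
Final buckets:
0: .
1: 934
2: .
3: 911
4: 859
5: .
6: 197
7: 640 -> 100 -> 334 -> 199 -> 19 -> 694
8: .

6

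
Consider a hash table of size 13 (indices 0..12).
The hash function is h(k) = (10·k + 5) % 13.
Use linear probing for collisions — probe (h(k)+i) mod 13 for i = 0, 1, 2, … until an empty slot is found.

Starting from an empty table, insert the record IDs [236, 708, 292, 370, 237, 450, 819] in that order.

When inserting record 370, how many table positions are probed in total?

3

236 hashes to 12; slot 12 is free -> place at 12.
708 hashes to 0; slot 0 is free -> place at 0.
292 hashes to 0; 0 taken -> place at 1.
370 hashes to 0; 0,1 taken -> place at 2.
237 hashes to 9; slot 9 is free -> place at 9.
450 hashes to 7; slot 7 is free -> place at 7.
819 hashes to 5; slot 5 is free -> place at 5.
Table: [708, 292, 370, —, —, 819, —, 450, —, 237, —, —, 236]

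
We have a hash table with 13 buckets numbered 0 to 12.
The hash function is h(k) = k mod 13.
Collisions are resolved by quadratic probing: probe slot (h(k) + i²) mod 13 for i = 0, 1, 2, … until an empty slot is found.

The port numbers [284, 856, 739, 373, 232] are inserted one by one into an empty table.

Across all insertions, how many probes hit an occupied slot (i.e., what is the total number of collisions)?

284: h=11 → slot 11
856: h=11, probe 11,12 → slot 12
739: h=11, probe 11,12,2 → slot 2
373: h=9 → slot 9
232: h=11, probe 11,12,2,7 → slot 7
Table: [_, _, 739, _, _, _, _, 232, _, 373, _, 284, 856]

6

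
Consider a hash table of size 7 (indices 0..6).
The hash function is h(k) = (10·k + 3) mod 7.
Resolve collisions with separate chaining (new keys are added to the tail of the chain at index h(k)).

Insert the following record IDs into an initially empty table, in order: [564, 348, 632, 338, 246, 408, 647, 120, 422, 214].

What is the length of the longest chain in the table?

564 -> bucket 1
348 -> bucket 4
632 -> bucket 2
338 -> bucket 2 (collision)
246 -> bucket 6
408 -> bucket 2 (collision)
647 -> bucket 5
120 -> bucket 6 (collision)
422 -> bucket 2 (collision)
214 -> bucket 1 (collision)
Final buckets:
0: ∅
1: 564 -> 214
2: 632 -> 338 -> 408 -> 422
3: ∅
4: 348
5: 647
6: 246 -> 120

4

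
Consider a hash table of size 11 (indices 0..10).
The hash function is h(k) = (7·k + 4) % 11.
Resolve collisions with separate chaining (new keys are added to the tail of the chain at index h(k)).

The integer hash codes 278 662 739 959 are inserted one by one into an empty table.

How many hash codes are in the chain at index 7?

3

Insert 278: h=3, bucket 3 empty → new chain.
Insert 662: h=7, bucket 7 empty → new chain.
Insert 739: h=7, bucket 7 nonempty → append to chain.
Insert 959: h=7, bucket 7 nonempty → append to chain.
Final buckets:
0: .
1: .
2: .
3: 278
4: .
5: .
6: .
7: 662 -> 739 -> 959
8: .
9: .
10: .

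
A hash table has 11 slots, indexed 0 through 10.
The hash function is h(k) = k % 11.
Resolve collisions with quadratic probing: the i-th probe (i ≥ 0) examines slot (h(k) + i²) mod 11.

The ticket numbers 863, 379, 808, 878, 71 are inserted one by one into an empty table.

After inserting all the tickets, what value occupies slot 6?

Insert 863: h=5, slot 5 empty => index 5.
Insert 379: h=5, slot 5 occupied => index 6.
Insert 808: h=5, slots 5,6 occupied => index 9.
Insert 878: h=9, slot 9 occupied => index 10.
Insert 71: h=5, slots 5,6,9 occupied => index 3.
Table: [—, —, —, 71, —, 863, 379, —, —, 808, 878]

379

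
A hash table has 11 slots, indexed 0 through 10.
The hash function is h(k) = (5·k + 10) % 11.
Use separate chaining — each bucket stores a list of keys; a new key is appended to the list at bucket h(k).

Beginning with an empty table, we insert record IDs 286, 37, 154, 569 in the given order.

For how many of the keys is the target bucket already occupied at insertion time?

1

Insert 286: h=10, bucket 10 empty → new chain.
Insert 37: h=8, bucket 8 empty → new chain.
Insert 154: h=10, bucket 10 nonempty → append to chain.
Insert 569: h=6, bucket 6 empty → new chain.
Final buckets:
0: —
1: —
2: —
3: —
4: —
5: —
6: 569
7: —
8: 37
9: —
10: 286 -> 154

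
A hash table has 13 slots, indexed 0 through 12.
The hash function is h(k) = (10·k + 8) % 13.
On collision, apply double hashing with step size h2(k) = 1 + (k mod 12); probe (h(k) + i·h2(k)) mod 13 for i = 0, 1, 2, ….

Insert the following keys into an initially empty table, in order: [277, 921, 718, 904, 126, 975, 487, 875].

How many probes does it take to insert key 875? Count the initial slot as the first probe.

277: h=9 => slot 9
921: h=1 => slot 1
718: h=12 => slot 12
904: h=0 => slot 0
126: h=7 => slot 7
975: h=8 => slot 8
487: h=3 => slot 3
875: h=9, h2=12, probe 9,8,7,6 => slot 6
Table: [904, 921, —, 487, —, —, 875, 126, 975, 277, —, —, 718]

4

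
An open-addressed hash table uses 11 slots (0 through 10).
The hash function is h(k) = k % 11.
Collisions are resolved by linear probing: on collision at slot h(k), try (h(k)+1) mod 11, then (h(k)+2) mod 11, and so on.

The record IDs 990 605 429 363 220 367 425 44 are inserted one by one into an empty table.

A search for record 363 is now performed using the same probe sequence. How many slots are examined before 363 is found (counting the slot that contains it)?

990 hashes to 0; slot 0 is free => place at 0.
605 hashes to 0; 0 taken => place at 1.
429 hashes to 0; 0,1 taken => place at 2.
363 hashes to 0; 0,1,2 taken => place at 3.
220 hashes to 0; 0,1,2,3 taken => place at 4.
367 hashes to 4; 4 taken => place at 5.
425 hashes to 7; slot 7 is free => place at 7.
44 hashes to 0; 0,1,2,3,4,5 taken => place at 6.
Table: [990, 605, 429, 363, 220, 367, 44, 425, ∅, ∅, ∅]
Lookup 363: h=0, probe 0,1,2,3 → found at 3.

4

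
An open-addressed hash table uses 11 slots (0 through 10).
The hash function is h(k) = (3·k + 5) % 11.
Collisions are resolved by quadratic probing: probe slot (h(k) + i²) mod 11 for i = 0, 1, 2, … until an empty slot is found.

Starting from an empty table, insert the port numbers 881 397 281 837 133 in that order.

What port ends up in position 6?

837

881: h=8 -> slot 8
397: h=8, probe 8,9 -> slot 9
281: h=1 -> slot 1
837: h=8, probe 8,9,1,6 -> slot 6
133: h=8, probe 8,9,1,6,2 -> slot 2
Table: [—, 281, 133, —, —, —, 837, —, 881, 397, —]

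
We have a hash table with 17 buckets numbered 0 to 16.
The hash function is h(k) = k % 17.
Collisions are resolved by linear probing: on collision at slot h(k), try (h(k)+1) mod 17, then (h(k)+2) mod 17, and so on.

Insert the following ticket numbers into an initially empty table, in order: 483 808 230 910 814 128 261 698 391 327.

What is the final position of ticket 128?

12

483 hashes to 7; slot 7 is free → place at 7.
808 hashes to 9; slot 9 is free → place at 9.
230 hashes to 9; 9 taken → place at 10.
910 hashes to 9; 9,10 taken → place at 11.
814 hashes to 15; slot 15 is free → place at 15.
128 hashes to 9; 9,10,11 taken → place at 12.
261 hashes to 6; slot 6 is free → place at 6.
698 hashes to 1; slot 1 is free → place at 1.
391 hashes to 0; slot 0 is free → place at 0.
327 hashes to 4; slot 4 is free → place at 4.
Table: [391, 698, -, -, 327, -, 261, 483, -, 808, 230, 910, 128, -, -, 814, -]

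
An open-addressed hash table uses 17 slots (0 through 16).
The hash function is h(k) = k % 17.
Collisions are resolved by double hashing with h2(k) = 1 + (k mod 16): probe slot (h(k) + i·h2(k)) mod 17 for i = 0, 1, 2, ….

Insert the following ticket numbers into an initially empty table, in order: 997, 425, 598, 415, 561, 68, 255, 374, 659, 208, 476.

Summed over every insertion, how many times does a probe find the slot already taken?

7

Insert 997: h=11, slot 11 empty => index 11.
Insert 425: h=0, slot 0 empty => index 0.
Insert 598: h=3, slot 3 empty => index 3.
Insert 415: h=7, slot 7 empty => index 7.
Insert 561: h=0, h2=2, slot 0 occupied => index 2.
Insert 68: h=0, h2=5, slot 0 occupied => index 5.
Insert 255: h=0, h2=16, slot 0 occupied => index 16.
Insert 374: h=0, h2=7, slots 0,7 occupied => index 14.
Insert 659: h=13, slot 13 empty => index 13.
Insert 208: h=4, slot 4 empty => index 4.
Insert 476: h=0, h2=13, slots 0,13 occupied => index 9.
Table: [425, ., 561, 598, 208, 68, ., 415, ., 476, ., 997, ., 659, 374, ., 255]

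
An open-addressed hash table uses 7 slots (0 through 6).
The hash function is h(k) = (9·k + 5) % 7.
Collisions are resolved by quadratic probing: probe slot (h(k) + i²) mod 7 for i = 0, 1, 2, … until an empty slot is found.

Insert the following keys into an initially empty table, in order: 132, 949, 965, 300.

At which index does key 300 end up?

132 hashes to 3; slot 3 is free => place at 3.
949 hashes to 6; slot 6 is free => place at 6.
965 hashes to 3; 3 taken => place at 4.
300 hashes to 3; 3,4 taken => place at 0.
Table: [300, —, —, 132, 965, —, 949]

0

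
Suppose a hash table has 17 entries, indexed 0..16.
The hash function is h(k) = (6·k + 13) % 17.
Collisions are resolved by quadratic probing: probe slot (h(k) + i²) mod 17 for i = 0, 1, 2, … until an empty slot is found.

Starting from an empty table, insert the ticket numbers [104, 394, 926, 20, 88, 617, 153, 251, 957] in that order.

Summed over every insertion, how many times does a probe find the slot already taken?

8

104 hashes to 8; slot 8 is free => place at 8.
394 hashes to 14; slot 14 is free => place at 14.
926 hashes to 10; slot 10 is free => place at 10.
20 hashes to 14; 14 taken => place at 15.
88 hashes to 14; 14,15 taken => place at 1.
617 hashes to 9; slot 9 is free => place at 9.
153 hashes to 13; slot 13 is free => place at 13.
251 hashes to 6; slot 6 is free => place at 6.
957 hashes to 9; 9,10,13,1,8 taken => place at 0.
Table: [957, 88, ∅, ∅, ∅, ∅, 251, ∅, 104, 617, 926, ∅, ∅, 153, 394, 20, ∅]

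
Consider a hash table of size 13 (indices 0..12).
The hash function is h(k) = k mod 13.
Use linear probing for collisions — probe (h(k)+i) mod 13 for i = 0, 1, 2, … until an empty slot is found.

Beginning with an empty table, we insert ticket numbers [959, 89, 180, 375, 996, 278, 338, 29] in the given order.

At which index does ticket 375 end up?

959 hashes to 10; slot 10 is free -> place at 10.
89 hashes to 11; slot 11 is free -> place at 11.
180 hashes to 11; 11 taken -> place at 12.
375 hashes to 11; 11,12 taken -> place at 0.
996 hashes to 8; slot 8 is free -> place at 8.
278 hashes to 5; slot 5 is free -> place at 5.
338 hashes to 0; 0 taken -> place at 1.
29 hashes to 3; slot 3 is free -> place at 3.
Table: [375, 338, ∅, 29, ∅, 278, ∅, ∅, 996, ∅, 959, 89, 180]

0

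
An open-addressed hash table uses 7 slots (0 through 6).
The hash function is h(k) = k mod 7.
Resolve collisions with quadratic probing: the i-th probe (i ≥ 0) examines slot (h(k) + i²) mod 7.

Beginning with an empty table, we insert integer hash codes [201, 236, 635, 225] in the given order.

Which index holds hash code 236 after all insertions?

6

Insert 201: h=5, slot 5 empty -> index 5.
Insert 236: h=5, slot 5 occupied -> index 6.
Insert 635: h=5, slots 5,6 occupied -> index 2.
Insert 225: h=1, slot 1 empty -> index 1.
Table: [_, 225, 635, _, _, 201, 236]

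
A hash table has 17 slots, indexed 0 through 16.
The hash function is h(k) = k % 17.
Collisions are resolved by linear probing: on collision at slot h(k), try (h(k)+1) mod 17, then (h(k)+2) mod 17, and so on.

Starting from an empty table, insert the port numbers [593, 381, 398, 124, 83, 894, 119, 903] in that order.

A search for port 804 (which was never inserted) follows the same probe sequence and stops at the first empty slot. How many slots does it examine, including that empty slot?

2

Insert 593: h=15, slot 15 empty → index 15.
Insert 381: h=7, slot 7 empty → index 7.
Insert 398: h=7, slot 7 occupied → index 8.
Insert 124: h=5, slot 5 empty → index 5.
Insert 83: h=15, slot 15 occupied → index 16.
Insert 894: h=10, slot 10 empty → index 10.
Insert 119: h=0, slot 0 empty → index 0.
Insert 903: h=2, slot 2 empty → index 2.
Table: [119, ∅, 903, ∅, ∅, 124, ∅, 381, 398, ∅, 894, ∅, ∅, ∅, ∅, 593, 83]
Lookup 804: h=5, probe 5,6 → slot 6 empty, not found.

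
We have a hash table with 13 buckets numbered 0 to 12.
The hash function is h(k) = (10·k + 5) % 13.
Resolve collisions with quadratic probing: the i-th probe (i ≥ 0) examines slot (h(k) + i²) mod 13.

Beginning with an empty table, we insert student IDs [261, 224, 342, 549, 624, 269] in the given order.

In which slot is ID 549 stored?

261 hashes to 2; slot 2 is free -> place at 2.
224 hashes to 9; slot 9 is free -> place at 9.
342 hashes to 6; slot 6 is free -> place at 6.
549 hashes to 9; 9 taken -> place at 10.
624 hashes to 5; slot 5 is free -> place at 5.
269 hashes to 4; slot 4 is free -> place at 4.
Table: [_, _, 261, _, 269, 624, 342, _, _, 224, 549, _, _]

10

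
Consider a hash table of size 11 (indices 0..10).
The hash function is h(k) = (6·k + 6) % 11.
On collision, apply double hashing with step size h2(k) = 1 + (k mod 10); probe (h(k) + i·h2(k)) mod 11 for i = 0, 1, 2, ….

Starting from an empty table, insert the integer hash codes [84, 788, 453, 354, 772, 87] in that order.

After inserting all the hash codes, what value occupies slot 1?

354

84 hashes to 4; slot 4 is free → place at 4.
788 hashes to 4, h2=9; 4 taken → place at 2.
453 hashes to 7; slot 7 is free → place at 7.
354 hashes to 7, h2=5; 7 taken → place at 1.
772 hashes to 7, h2=3; 7 taken → place at 10.
87 hashes to 0; slot 0 is free → place at 0.
Table: [87, 354, 788, _, 84, _, _, 453, _, _, 772]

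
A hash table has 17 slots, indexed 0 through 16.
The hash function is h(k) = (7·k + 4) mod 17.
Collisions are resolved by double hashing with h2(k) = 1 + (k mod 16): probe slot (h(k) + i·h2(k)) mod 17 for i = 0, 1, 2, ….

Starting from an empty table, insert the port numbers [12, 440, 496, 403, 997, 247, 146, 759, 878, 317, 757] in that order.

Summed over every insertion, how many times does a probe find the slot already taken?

7

Insert 12: h=3, slot 3 empty -> index 3.
Insert 440: h=7, slot 7 empty -> index 7.
Insert 496: h=8, slot 8 empty -> index 8.
Insert 403: h=3, h2=4, slots 3,7 occupied -> index 11.
Insert 997: h=13, slot 13 empty -> index 13.
Insert 247: h=16, slot 16 empty -> index 16.
Insert 146: h=6, slot 6 empty -> index 6.
Insert 759: h=13, h2=8, slot 13 occupied -> index 4.
Insert 878: h=13, h2=15, slots 13,11 occupied -> index 9.
Insert 317: h=13, h2=14, slot 13 occupied -> index 10.
Insert 757: h=16, h2=6, slot 16 occupied -> index 5.
Table: [∅, ∅, ∅, 12, 759, 757, 146, 440, 496, 878, 317, 403, ∅, 997, ∅, ∅, 247]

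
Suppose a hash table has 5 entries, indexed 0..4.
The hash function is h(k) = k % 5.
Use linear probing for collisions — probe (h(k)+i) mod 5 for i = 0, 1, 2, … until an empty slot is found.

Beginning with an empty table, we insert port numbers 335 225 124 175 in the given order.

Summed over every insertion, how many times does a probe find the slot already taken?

3

Insert 335: h=0, slot 0 empty → index 0.
Insert 225: h=0, slot 0 occupied → index 1.
Insert 124: h=4, slot 4 empty → index 4.
Insert 175: h=0, slots 0,1 occupied → index 2.
Table: [335, 225, 175, -, 124]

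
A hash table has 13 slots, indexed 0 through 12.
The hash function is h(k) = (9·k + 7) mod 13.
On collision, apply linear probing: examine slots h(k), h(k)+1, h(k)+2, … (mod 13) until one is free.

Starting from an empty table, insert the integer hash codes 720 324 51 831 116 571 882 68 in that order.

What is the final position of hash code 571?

720 hashes to 0; slot 0 is free => place at 0.
324 hashes to 11; slot 11 is free => place at 11.
51 hashes to 11; 11 taken => place at 12.
831 hashes to 11; 11,12,0 taken => place at 1.
116 hashes to 11; 11,12,0,1 taken => place at 2.
571 hashes to 11; 11,12,0,1,2 taken => place at 3.
882 hashes to 2; 2,3 taken => place at 4.
68 hashes to 8; slot 8 is free => place at 8.
Table: [720, 831, 116, 571, 882, —, —, —, 68, —, —, 324, 51]

3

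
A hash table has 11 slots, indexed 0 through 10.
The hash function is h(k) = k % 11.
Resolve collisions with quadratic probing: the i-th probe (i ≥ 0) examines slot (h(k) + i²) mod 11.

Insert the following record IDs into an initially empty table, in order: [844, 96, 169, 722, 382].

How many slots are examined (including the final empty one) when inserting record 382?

3

Insert 844: h=8, slot 8 empty => index 8.
Insert 96: h=8, slot 8 occupied => index 9.
Insert 169: h=4, slot 4 empty => index 4.
Insert 722: h=7, slot 7 empty => index 7.
Insert 382: h=8, slots 8,9 occupied => index 1.
Table: [-, 382, -, -, 169, -, -, 722, 844, 96, -]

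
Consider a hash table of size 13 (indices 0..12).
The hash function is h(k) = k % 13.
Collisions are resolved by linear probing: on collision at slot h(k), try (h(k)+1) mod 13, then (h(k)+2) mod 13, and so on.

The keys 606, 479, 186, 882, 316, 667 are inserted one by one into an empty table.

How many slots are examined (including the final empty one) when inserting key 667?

606 hashes to 8; slot 8 is free => place at 8.
479 hashes to 11; slot 11 is free => place at 11.
186 hashes to 4; slot 4 is free => place at 4.
882 hashes to 11; 11 taken => place at 12.
316 hashes to 4; 4 taken => place at 5.
667 hashes to 4; 4,5 taken => place at 6.
Table: [∅, ∅, ∅, ∅, 186, 316, 667, ∅, 606, ∅, ∅, 479, 882]

3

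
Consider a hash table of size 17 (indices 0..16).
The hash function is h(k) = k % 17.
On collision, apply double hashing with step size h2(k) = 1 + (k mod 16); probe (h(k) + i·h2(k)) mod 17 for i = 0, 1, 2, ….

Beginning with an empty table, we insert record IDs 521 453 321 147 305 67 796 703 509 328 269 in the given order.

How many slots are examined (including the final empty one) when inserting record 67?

521 hashes to 11; slot 11 is free => place at 11.
453 hashes to 11, h2=6; 11 taken => place at 0.
321 hashes to 15; slot 15 is free => place at 15.
147 hashes to 11, h2=4; 11,15 taken => place at 2.
305 hashes to 16; slot 16 is free => place at 16.
67 hashes to 16, h2=4; 16 taken => place at 3.
796 hashes to 14; slot 14 is free => place at 14.
703 hashes to 6; slot 6 is free => place at 6.
509 hashes to 16, h2=14; 16 taken => place at 13.
328 hashes to 5; slot 5 is free => place at 5.
269 hashes to 14, h2=14; 14,11 taken => place at 8.
Table: [453, -, 147, 67, -, 328, 703, -, 269, -, -, 521, -, 509, 796, 321, 305]

2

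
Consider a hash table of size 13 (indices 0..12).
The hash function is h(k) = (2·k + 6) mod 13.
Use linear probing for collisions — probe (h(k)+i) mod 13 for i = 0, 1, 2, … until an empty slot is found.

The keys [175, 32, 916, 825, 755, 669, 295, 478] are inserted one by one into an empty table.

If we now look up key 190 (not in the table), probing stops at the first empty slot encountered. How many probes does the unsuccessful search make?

175: h=5 => slot 5
32: h=5, probe 5,6 => slot 6
916: h=5, probe 5,6,7 => slot 7
825: h=5, probe 5,6,7,8 => slot 8
755: h=8, probe 8,9 => slot 9
669: h=5, probe 5,6,7,8,9,10 => slot 10
295: h=11 => slot 11
478: h=0 => slot 0
Table: [478, _, _, _, _, 175, 32, 916, 825, 755, 669, 295, _]
Lookup 190: h=9, probe 9,10,11,12 → slot 12 empty, not found.

4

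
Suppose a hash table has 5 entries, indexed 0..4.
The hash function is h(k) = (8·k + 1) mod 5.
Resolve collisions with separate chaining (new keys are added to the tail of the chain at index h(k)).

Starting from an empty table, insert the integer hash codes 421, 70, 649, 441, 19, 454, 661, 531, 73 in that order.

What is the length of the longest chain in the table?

4

Insert 421: h=4, bucket 4 empty → new chain.
Insert 70: h=1, bucket 1 empty → new chain.
Insert 649: h=3, bucket 3 empty → new chain.
Insert 441: h=4, bucket 4 nonempty → append to chain.
Insert 19: h=3, bucket 3 nonempty → append to chain.
Insert 454: h=3, bucket 3 nonempty → append to chain.
Insert 661: h=4, bucket 4 nonempty → append to chain.
Insert 531: h=4, bucket 4 nonempty → append to chain.
Insert 73: h=0, bucket 0 empty → new chain.
Final buckets:
0: 73
1: 70
2: -
3: 649 -> 19 -> 454
4: 421 -> 441 -> 661 -> 531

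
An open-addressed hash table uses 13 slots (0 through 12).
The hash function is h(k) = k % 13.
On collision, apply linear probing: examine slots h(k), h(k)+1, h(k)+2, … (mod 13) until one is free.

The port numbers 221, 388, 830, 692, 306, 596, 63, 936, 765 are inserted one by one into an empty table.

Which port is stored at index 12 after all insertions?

830

221 hashes to 0; slot 0 is free -> place at 0.
388 hashes to 11; slot 11 is free -> place at 11.
830 hashes to 11; 11 taken -> place at 12.
692 hashes to 3; slot 3 is free -> place at 3.
306 hashes to 7; slot 7 is free -> place at 7.
596 hashes to 11; 11,12,0 taken -> place at 1.
63 hashes to 11; 11,12,0,1 taken -> place at 2.
936 hashes to 0; 0,1,2,3 taken -> place at 4.
765 hashes to 11; 11,12,0,1,2,3,4 taken -> place at 5.
Table: [221, 596, 63, 692, 936, 765, -, 306, -, -, -, 388, 830]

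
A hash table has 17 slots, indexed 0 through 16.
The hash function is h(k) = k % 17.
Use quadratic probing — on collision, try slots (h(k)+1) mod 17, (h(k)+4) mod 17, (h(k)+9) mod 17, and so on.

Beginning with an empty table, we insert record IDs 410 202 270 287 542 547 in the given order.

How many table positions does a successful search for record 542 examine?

5

410 hashes to 2; slot 2 is free → place at 2.
202 hashes to 15; slot 15 is free → place at 15.
270 hashes to 15; 15 taken → place at 16.
287 hashes to 15; 15,16,2 taken → place at 7.
542 hashes to 15; 15,16,2,7 taken → place at 14.
547 hashes to 3; slot 3 is free → place at 3.
Table: [-, -, 410, 547, -, -, -, 287, -, -, -, -, -, -, 542, 202, 270]
Lookup 542: h=15, probe 15,16,2,7,14 → found at 14.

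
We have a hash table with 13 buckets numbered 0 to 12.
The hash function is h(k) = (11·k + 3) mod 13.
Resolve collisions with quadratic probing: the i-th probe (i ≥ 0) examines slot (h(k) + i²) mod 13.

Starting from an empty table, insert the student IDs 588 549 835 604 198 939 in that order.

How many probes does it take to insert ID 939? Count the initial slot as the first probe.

5

588 hashes to 10; slot 10 is free => place at 10.
549 hashes to 10; 10 taken => place at 11.
835 hashes to 10; 10,11 taken => place at 1.
604 hashes to 4; slot 4 is free => place at 4.
198 hashes to 10; 10,11,1 taken => place at 6.
939 hashes to 10; 10,11,1,6 taken => place at 0.
Table: [939, 835, —, —, 604, —, 198, —, —, —, 588, 549, —]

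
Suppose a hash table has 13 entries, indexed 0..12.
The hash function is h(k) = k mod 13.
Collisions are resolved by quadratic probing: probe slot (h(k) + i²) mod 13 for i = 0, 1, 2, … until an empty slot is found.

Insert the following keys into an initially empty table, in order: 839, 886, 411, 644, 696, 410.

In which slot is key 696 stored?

839: h=7 -> slot 7
886: h=2 -> slot 2
411: h=8 -> slot 8
644: h=7, probe 7,8,11 -> slot 11
696: h=7, probe 7,8,11,3 -> slot 3
410: h=7, probe 7,8,11,3,10 -> slot 10
Table: [-, -, 886, 696, -, -, -, 839, 411, -, 410, 644, -]

3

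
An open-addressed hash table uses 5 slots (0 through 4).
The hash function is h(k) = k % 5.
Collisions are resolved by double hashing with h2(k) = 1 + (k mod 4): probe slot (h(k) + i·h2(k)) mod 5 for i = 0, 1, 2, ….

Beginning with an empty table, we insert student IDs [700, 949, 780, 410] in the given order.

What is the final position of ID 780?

1

700 hashes to 0; slot 0 is free → place at 0.
949 hashes to 4; slot 4 is free → place at 4.
780 hashes to 0, h2=1; 0 taken → place at 1.
410 hashes to 0, h2=3; 0 taken → place at 3.
Table: [700, 780, ∅, 410, 949]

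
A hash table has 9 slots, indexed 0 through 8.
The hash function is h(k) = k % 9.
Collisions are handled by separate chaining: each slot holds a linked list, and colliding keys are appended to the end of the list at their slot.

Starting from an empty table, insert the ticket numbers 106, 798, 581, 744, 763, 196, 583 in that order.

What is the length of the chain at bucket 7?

4

Insert 106: h=7, bucket 7 empty → new chain.
Insert 798: h=6, bucket 6 empty → new chain.
Insert 581: h=5, bucket 5 empty → new chain.
Insert 744: h=6, bucket 6 nonempty → append to chain.
Insert 763: h=7, bucket 7 nonempty → append to chain.
Insert 196: h=7, bucket 7 nonempty → append to chain.
Insert 583: h=7, bucket 7 nonempty → append to chain.
Final buckets:
0: —
1: —
2: —
3: —
4: —
5: 581
6: 798 -> 744
7: 106 -> 763 -> 196 -> 583
8: —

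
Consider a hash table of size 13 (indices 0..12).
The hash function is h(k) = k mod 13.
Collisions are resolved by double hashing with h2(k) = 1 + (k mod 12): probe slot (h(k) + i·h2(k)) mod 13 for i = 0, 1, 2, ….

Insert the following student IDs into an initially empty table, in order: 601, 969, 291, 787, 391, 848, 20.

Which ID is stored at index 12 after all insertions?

848

Insert 601: h=3, slot 3 empty -> index 3.
Insert 969: h=7, slot 7 empty -> index 7.
Insert 291: h=5, slot 5 empty -> index 5.
Insert 787: h=7, h2=8, slot 7 occupied -> index 2.
Insert 391: h=1, slot 1 empty -> index 1.
Insert 848: h=3, h2=9, slot 3 occupied -> index 12.
Insert 20: h=7, h2=9, slots 7,3,12 occupied -> index 8.
Table: [-, 391, 787, 601, -, 291, -, 969, 20, -, -, -, 848]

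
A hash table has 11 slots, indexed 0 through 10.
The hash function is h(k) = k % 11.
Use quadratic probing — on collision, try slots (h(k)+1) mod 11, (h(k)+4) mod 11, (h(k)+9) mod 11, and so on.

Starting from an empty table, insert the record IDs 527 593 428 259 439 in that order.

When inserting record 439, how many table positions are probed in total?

4

527: h=10 → slot 10
593: h=10, probe 10,0 → slot 0
428: h=10, probe 10,0,3 → slot 3
259: h=6 → slot 6
439: h=10, probe 10,0,3,8 → slot 8
Table: [593, _, _, 428, _, _, 259, _, 439, _, 527]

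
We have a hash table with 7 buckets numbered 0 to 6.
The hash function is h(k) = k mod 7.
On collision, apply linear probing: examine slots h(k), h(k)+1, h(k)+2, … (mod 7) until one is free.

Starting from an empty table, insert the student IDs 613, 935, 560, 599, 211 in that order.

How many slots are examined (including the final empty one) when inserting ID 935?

2

613 hashes to 4; slot 4 is free -> place at 4.
935 hashes to 4; 4 taken -> place at 5.
560 hashes to 0; slot 0 is free -> place at 0.
599 hashes to 4; 4,5 taken -> place at 6.
211 hashes to 1; slot 1 is free -> place at 1.
Table: [560, 211, -, -, 613, 935, 599]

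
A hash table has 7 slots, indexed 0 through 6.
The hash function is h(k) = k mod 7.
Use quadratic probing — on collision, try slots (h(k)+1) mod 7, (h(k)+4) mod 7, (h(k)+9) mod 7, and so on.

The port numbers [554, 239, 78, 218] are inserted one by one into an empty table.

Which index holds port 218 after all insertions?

554 hashes to 1; slot 1 is free => place at 1.
239 hashes to 1; 1 taken => place at 2.
78 hashes to 1; 1,2 taken => place at 5.
218 hashes to 1; 1,2,5 taken => place at 3.
Table: [., 554, 239, 218, ., 78, .]

3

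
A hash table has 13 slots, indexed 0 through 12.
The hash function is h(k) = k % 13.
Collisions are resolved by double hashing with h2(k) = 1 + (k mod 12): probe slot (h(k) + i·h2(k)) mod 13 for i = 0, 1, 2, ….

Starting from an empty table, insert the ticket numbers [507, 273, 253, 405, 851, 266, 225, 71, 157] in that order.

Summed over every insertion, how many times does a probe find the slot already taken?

6

507: h=0 → slot 0
273: h=0, h2=10, probe 0,10 → slot 10
253: h=6 → slot 6
405: h=2 → slot 2
851: h=6, h2=12, probe 6,5 → slot 5
266: h=6, h2=3, probe 6,9 → slot 9
225: h=4 → slot 4
71: h=6, h2=12, probe 6,5,4,3 → slot 3
157: h=1 → slot 1
Table: [507, 157, 405, 71, 225, 851, 253, —, —, 266, 273, —, —]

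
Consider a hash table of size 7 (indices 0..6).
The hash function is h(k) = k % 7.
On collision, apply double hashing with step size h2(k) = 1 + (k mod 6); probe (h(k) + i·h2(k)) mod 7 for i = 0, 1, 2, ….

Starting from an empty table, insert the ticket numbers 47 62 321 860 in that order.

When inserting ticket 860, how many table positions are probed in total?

2

47: h=5 => slot 5
62: h=6 => slot 6
321: h=6, h2=4, probe 6,3 => slot 3
860: h=6, h2=3, probe 6,2 => slot 2
Table: [., ., 860, 321, ., 47, 62]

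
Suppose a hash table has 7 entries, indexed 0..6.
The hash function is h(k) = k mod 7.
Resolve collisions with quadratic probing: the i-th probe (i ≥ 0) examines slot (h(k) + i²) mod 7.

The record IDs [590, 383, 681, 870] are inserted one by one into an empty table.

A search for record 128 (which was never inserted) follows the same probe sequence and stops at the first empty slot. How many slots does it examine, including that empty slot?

590: h=2 → slot 2
383: h=5 → slot 5
681: h=2, probe 2,3 → slot 3
870: h=2, probe 2,3,6 → slot 6
Table: [_, _, 590, 681, _, 383, 870]
Lookup 128: h=2, probe 2,3,6,4 → slot 4 empty, not found.

4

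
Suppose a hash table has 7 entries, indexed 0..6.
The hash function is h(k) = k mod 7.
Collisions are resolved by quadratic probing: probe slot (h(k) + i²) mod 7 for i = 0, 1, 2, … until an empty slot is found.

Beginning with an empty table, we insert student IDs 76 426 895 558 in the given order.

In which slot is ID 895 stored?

3

76: h=6 => slot 6
426: h=6, probe 6,0 => slot 0
895: h=6, probe 6,0,3 => slot 3
558: h=5 => slot 5
Table: [426, -, -, 895, -, 558, 76]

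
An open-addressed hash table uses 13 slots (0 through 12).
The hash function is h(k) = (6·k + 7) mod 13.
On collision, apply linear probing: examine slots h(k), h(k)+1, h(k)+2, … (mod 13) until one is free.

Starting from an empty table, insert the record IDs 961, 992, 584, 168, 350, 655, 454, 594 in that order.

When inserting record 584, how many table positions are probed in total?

961: h=1 => slot 1
992: h=5 => slot 5
584: h=1, probe 1,2 => slot 2
168: h=1, probe 1,2,3 => slot 3
350: h=1, probe 1,2,3,4 => slot 4
655: h=11 => slot 11
454: h=1, probe 1,2,3,4,5,6 => slot 6
594: h=9 => slot 9
Table: [—, 961, 584, 168, 350, 992, 454, —, —, 594, —, 655, —]

2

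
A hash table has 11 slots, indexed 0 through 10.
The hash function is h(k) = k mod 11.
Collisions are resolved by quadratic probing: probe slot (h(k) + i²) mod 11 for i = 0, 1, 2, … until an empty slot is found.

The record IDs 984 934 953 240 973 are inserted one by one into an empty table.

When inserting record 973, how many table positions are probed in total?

2

984: h=5 -> slot 5
934: h=10 -> slot 10
953: h=7 -> slot 7
240: h=9 -> slot 9
973: h=5, probe 5,6 -> slot 6
Table: [—, —, —, —, —, 984, 973, 953, —, 240, 934]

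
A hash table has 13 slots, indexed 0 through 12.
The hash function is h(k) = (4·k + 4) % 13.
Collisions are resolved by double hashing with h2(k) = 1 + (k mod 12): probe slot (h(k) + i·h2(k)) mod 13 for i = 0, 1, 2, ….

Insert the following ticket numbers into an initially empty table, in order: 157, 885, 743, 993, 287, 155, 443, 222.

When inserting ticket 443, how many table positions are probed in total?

3

157: h=8 -> slot 8
885: h=8, h2=10, probe 8,5 -> slot 5
743: h=12 -> slot 12
993: h=11 -> slot 11
287: h=8, h2=12, probe 8,7 -> slot 7
155: h=0 -> slot 0
443: h=8, h2=12, probe 8,7,6 -> slot 6
222: h=8, h2=7, probe 8,2 -> slot 2
Table: [155, ∅, 222, ∅, ∅, 885, 443, 287, 157, ∅, ∅, 993, 743]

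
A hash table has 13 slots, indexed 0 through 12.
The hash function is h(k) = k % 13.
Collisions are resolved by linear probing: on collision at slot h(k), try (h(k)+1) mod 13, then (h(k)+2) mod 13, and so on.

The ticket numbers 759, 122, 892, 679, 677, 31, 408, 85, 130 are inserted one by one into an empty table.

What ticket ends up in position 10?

85

759: h=5 -> slot 5
122: h=5, probe 5,6 -> slot 6
892: h=8 -> slot 8
679: h=3 -> slot 3
677: h=1 -> slot 1
31: h=5, probe 5,6,7 -> slot 7
408: h=5, probe 5,6,7,8,9 -> slot 9
85: h=7, probe 7,8,9,10 -> slot 10
130: h=0 -> slot 0
Table: [130, 677, _, 679, _, 759, 122, 31, 892, 408, 85, _, _]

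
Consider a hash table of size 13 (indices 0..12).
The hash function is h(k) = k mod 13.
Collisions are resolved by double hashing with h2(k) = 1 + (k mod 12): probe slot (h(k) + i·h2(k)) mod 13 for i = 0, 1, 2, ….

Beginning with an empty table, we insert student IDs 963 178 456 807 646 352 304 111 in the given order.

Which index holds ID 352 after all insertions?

6

Insert 963: h=1, slot 1 empty → index 1.
Insert 178: h=9, slot 9 empty → index 9.
Insert 456: h=1, h2=1, slot 1 occupied → index 2.
Insert 807: h=1, h2=4, slot 1 occupied → index 5.
Insert 646: h=9, h2=11, slot 9 occupied → index 7.
Insert 352: h=1, h2=5, slot 1 occupied → index 6.
Insert 304: h=5, h2=5, slot 5 occupied → index 10.
Insert 111: h=7, h2=4, slot 7 occupied → index 11.
Table: [—, 963, 456, —, —, 807, 352, 646, —, 178, 304, 111, —]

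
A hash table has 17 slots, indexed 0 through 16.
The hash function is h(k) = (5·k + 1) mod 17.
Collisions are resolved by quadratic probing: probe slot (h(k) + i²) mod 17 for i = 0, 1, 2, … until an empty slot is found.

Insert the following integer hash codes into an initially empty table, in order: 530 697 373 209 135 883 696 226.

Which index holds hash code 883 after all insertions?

530 hashes to 16; slot 16 is free → place at 16.
697 hashes to 1; slot 1 is free → place at 1.
373 hashes to 13; slot 13 is free → place at 13.
209 hashes to 9; slot 9 is free → place at 9.
135 hashes to 13; 13 taken → place at 14.
883 hashes to 13; 13,14 taken → place at 0.
696 hashes to 13; 13,14,0 taken → place at 5.
226 hashes to 9; 9 taken → place at 10.
Table: [883, 697, ∅, ∅, ∅, 696, ∅, ∅, ∅, 209, 226, ∅, ∅, 373, 135, ∅, 530]

0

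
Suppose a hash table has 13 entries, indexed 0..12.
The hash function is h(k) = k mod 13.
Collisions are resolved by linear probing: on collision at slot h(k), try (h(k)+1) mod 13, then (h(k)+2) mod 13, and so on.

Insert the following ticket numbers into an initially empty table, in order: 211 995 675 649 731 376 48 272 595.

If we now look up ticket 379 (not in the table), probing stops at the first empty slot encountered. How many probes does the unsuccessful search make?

Insert 211: h=3, slot 3 empty => index 3.
Insert 995: h=7, slot 7 empty => index 7.
Insert 675: h=12, slot 12 empty => index 12.
Insert 649: h=12, slot 12 occupied => index 0.
Insert 731: h=3, slot 3 occupied => index 4.
Insert 376: h=12, slots 12,0 occupied => index 1.
Insert 48: h=9, slot 9 empty => index 9.
Insert 272: h=12, slots 12,0,1 occupied => index 2.
Insert 595: h=10, slot 10 empty => index 10.
Table: [649, 376, 272, 211, 731, —, —, 995, —, 48, 595, —, 675]
Lookup 379: h=2, probe 2,3,4,5 → slot 5 empty, not found.

4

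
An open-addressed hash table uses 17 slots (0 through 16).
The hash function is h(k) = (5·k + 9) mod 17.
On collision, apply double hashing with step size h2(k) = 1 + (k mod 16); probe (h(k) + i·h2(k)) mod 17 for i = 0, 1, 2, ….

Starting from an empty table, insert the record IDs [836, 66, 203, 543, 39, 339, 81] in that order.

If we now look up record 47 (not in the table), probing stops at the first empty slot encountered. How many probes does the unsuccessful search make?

836 hashes to 7; slot 7 is free → place at 7.
66 hashes to 16; slot 16 is free → place at 16.
203 hashes to 4; slot 4 is free → place at 4.
543 hashes to 4, h2=16; 4 taken → place at 3.
39 hashes to 0; slot 0 is free → place at 0.
339 hashes to 4, h2=4; 4 taken → place at 8.
81 hashes to 6; slot 6 is free → place at 6.
Table: [39, —, —, 543, 203, —, 81, 836, 339, —, —, —, —, —, —, —, 66]
Lookup 47: h=6, h2=16, probe 6,5 → slot 5 empty, not found.

2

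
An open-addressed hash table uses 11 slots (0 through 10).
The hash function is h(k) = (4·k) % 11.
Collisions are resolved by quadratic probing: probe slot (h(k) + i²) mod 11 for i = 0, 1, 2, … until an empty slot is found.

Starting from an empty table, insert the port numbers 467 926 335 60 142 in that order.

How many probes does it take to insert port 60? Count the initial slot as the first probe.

467: h=9 → slot 9
926: h=8 → slot 8
335: h=9, probe 9,10 → slot 10
60: h=9, probe 9,10,2 → slot 2
142: h=7 → slot 7
Table: [_, _, 60, _, _, _, _, 142, 926, 467, 335]

3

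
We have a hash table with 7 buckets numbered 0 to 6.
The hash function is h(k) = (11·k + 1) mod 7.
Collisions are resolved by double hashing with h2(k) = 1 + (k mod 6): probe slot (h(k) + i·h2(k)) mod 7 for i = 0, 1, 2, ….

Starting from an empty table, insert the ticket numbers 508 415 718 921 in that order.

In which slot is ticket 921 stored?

0

508 hashes to 3; slot 3 is free -> place at 3.
415 hashes to 2; slot 2 is free -> place at 2.
718 hashes to 3, h2=5; 3 taken -> place at 1.
921 hashes to 3, h2=4; 3 taken -> place at 0.
Table: [921, 718, 415, 508, _, _, _]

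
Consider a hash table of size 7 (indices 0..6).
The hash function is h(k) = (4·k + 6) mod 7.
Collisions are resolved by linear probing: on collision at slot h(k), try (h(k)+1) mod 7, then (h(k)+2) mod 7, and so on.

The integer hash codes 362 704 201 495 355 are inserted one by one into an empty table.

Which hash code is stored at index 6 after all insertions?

362: h=5 -> slot 5
704: h=1 -> slot 1
201: h=5, probe 5,6 -> slot 6
495: h=5, probe 5,6,0 -> slot 0
355: h=5, probe 5,6,0,1,2 -> slot 2
Table: [495, 704, 355, _, _, 362, 201]

201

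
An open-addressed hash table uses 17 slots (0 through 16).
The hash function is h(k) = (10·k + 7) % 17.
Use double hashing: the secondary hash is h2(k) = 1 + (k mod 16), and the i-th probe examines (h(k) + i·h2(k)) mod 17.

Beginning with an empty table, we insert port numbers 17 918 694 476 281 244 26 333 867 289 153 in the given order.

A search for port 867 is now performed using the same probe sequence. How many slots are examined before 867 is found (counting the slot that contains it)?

17: h=7 => slot 7
918: h=7, h2=7, probe 7,14 => slot 14
694: h=11 => slot 11
476: h=7, h2=13, probe 7,3 => slot 3
281: h=12 => slot 12
244: h=16 => slot 16
26: h=12, h2=11, probe 12,6 => slot 6
333: h=5 => slot 5
867: h=7, h2=4, probe 7,11,15 => slot 15
289: h=7, h2=2, probe 7,9 => slot 9
153: h=7, h2=10, probe 7,0 => slot 0
Table: [153, _, _, 476, _, 333, 26, 17, _, 289, _, 694, 281, _, 918, 867, 244]
Lookup 867: h=7, h2=4, probe 7,11,15 → found at 15.

3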